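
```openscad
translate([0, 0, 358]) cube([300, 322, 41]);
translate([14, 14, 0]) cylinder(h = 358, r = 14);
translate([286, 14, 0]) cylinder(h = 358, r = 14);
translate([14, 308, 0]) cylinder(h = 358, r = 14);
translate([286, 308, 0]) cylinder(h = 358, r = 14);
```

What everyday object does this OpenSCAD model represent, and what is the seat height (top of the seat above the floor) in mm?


A stool. The seat height is 399 mm.

A 300×322×41 slab at z = 358 on four corner cylinders — a stool. The seat top is 358 + 41 = 399 mm.


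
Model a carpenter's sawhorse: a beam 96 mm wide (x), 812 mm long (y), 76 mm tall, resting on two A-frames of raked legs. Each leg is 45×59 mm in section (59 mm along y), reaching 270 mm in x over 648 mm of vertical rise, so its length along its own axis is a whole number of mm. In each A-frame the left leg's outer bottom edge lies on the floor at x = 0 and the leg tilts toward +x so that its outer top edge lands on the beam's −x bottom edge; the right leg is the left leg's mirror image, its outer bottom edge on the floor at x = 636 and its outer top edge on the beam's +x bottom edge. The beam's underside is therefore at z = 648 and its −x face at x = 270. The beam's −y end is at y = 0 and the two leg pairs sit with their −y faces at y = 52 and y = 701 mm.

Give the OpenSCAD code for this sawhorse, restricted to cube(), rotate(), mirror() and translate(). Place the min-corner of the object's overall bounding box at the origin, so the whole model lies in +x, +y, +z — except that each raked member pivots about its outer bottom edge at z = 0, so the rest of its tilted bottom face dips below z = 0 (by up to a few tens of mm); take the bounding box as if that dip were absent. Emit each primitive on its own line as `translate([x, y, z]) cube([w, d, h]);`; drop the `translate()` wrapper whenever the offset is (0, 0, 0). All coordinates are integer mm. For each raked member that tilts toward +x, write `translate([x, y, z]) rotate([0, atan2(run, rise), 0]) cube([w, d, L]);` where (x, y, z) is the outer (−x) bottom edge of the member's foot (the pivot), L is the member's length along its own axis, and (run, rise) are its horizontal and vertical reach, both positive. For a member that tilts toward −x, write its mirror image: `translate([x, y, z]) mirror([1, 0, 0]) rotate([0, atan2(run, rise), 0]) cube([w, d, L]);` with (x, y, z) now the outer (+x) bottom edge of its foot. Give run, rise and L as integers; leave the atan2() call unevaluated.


translate([270, 0, 648]) cube([96, 812, 76]);
translate([0, 52, 0]) rotate([0, atan2(270, 648), 0]) cube([45, 59, 702]);
translate([636, 52, 0]) mirror([1, 0, 0]) rotate([0, atan2(270, 648), 0]) cube([45, 59, 702]);
translate([0, 701, 0]) rotate([0, atan2(270, 648), 0]) cube([45, 59, 702]);
translate([636, 701, 0]) mirror([1, 0, 0]) rotate([0, atan2(270, 648), 0]) cube([45, 59, 702]);


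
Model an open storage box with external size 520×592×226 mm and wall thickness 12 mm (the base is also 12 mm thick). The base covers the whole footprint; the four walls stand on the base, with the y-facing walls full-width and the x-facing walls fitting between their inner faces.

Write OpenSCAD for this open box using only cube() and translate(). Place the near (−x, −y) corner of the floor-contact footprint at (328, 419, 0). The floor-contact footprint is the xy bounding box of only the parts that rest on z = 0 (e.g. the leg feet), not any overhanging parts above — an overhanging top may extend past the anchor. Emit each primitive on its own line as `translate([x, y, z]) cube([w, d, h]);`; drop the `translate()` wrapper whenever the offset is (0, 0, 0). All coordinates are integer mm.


translate([328, 419, 0]) cube([520, 592, 12]);
translate([328, 419, 12]) cube([520, 12, 214]);
translate([328, 999, 12]) cube([520, 12, 214]);
translate([328, 431, 12]) cube([12, 568, 214]);
translate([836, 431, 12]) cube([12, 568, 214]);


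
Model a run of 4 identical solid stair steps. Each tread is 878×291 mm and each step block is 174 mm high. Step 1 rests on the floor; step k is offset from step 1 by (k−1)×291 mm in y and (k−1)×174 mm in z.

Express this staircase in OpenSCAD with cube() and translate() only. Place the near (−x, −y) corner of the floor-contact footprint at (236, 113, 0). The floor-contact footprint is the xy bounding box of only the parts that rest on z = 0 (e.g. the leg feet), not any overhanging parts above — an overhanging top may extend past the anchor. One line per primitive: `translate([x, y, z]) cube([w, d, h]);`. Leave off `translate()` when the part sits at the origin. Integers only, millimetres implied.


translate([236, 113, 0]) cube([878, 291, 174]);
translate([236, 404, 174]) cube([878, 291, 174]);
translate([236, 695, 348]) cube([878, 291, 174]);
translate([236, 986, 522]) cube([878, 291, 174]);


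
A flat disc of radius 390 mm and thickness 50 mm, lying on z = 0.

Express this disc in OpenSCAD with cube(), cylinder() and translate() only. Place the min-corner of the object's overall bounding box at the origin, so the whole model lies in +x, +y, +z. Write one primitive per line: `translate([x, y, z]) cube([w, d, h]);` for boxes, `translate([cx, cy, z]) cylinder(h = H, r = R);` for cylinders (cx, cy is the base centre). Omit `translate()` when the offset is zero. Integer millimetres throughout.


translate([390, 390, 0]) cylinder(h = 50, r = 390);


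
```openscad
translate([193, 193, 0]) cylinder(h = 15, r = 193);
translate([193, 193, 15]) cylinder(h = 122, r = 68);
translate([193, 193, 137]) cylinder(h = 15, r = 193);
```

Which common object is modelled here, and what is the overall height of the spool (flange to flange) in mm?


A spool. The overall height is 152 mm.

Three coaxial cylinders, large–small–large — a spool. Two 15 mm flanges and a 122 mm core give 15 + 122 + 15 = 152 mm.


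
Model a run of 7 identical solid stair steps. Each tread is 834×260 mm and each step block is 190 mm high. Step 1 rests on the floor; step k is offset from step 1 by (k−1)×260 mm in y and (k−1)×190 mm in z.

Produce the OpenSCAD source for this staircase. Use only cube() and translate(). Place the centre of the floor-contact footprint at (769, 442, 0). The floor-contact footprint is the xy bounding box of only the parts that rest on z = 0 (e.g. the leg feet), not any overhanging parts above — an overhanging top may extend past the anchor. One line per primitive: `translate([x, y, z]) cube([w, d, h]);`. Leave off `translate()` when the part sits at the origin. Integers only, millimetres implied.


translate([352, 312, 0]) cube([834, 260, 190]);
translate([352, 572, 190]) cube([834, 260, 190]);
translate([352, 832, 380]) cube([834, 260, 190]);
translate([352, 1092, 570]) cube([834, 260, 190]);
translate([352, 1352, 760]) cube([834, 260, 190]);
translate([352, 1612, 950]) cube([834, 260, 190]);
translate([352, 1872, 1140]) cube([834, 260, 190]);


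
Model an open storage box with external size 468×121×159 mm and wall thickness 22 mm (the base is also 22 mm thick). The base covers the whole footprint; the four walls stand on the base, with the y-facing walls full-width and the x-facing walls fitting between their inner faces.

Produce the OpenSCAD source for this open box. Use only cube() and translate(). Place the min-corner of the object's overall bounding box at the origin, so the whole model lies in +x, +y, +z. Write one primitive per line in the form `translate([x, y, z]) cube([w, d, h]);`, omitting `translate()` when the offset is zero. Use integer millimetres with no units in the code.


cube([468, 121, 22]);
translate([0, 0, 22]) cube([468, 22, 137]);
translate([0, 99, 22]) cube([468, 22, 137]);
translate([0, 22, 22]) cube([22, 77, 137]);
translate([446, 22, 22]) cube([22, 77, 137]);


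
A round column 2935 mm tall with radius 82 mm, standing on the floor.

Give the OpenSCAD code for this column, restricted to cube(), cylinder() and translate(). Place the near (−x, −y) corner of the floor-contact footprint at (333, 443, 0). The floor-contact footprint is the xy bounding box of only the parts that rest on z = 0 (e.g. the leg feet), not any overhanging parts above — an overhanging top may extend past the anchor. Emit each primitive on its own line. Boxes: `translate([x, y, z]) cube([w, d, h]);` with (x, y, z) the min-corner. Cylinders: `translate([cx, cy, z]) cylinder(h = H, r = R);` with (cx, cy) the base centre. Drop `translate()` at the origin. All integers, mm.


translate([415, 525, 0]) cylinder(h = 2935, r = 82);


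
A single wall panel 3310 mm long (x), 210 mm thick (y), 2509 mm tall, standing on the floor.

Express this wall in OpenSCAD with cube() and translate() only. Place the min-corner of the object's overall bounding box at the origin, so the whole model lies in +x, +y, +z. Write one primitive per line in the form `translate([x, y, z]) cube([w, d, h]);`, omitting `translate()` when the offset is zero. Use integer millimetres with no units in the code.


cube([3310, 210, 2509]);


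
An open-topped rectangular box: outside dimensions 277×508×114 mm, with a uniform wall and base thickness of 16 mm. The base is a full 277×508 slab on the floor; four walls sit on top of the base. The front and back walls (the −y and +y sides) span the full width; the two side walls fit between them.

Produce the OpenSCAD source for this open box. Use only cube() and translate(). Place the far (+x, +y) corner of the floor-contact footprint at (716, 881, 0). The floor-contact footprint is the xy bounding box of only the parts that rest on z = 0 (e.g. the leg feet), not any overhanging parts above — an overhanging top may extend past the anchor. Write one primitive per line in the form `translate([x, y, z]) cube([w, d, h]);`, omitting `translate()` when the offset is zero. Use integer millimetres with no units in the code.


translate([439, 373, 0]) cube([277, 508, 16]);
translate([439, 373, 16]) cube([277, 16, 98]);
translate([439, 865, 16]) cube([277, 16, 98]);
translate([439, 389, 16]) cube([16, 476, 98]);
translate([700, 389, 16]) cube([16, 476, 98]);


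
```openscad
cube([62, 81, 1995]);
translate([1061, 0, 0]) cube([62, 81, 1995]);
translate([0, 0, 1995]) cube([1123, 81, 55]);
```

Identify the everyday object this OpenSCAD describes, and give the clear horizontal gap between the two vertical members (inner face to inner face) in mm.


A door frame. The clear opening width is 999 mm.

Two 1995 mm tall posts with a header on top — a door frame. The left jamb is 62 mm wide at x = 0; the right jamb starts at x = 1061. The clear opening is 1061 − 62 = 999 mm.


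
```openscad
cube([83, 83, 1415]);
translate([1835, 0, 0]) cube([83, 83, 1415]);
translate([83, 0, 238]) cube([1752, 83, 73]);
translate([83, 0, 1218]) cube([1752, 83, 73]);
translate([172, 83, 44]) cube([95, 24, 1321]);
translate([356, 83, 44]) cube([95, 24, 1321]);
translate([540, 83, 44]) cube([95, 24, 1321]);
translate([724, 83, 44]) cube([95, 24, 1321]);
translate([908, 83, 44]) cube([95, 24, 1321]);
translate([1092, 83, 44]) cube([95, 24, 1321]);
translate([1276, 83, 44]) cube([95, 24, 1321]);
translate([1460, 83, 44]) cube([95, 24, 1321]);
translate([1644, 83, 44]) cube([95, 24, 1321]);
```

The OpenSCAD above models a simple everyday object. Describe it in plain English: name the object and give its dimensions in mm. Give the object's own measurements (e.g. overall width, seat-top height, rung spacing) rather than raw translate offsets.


A fence section. Two 83×83 mm posts, 1415 mm tall, stand on the floor with a clear span of 1752 mm between their inner faces. Two horizontal rails of 83×73 mm section span the gap between the posts with their undersides at z = 238 mm and z = 1218 mm, flush with the posts' −y face. 9 pickets, each 95 mm wide, 24 mm thick and 1321 mm tall, are fixed to the +y face of the rails with their bottoms at z = 44 mm, spaced across the span with a 89 mm gap after the −x post and between neighbouring pickets, with 96 mm left before the +x post.


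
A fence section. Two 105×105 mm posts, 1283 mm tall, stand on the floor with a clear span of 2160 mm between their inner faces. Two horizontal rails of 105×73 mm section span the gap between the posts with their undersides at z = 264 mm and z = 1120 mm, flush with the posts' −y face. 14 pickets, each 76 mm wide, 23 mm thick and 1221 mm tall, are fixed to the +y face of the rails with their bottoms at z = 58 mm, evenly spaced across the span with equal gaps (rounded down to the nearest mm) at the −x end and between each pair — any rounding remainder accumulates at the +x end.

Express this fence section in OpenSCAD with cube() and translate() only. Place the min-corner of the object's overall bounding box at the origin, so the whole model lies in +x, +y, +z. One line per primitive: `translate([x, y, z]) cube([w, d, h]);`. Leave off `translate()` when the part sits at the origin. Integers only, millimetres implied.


cube([105, 105, 1283]);
translate([2265, 0, 0]) cube([105, 105, 1283]);
translate([105, 0, 264]) cube([2160, 105, 73]);
translate([105, 0, 1120]) cube([2160, 105, 73]);
translate([178, 105, 58]) cube([76, 23, 1221]);
translate([327, 105, 58]) cube([76, 23, 1221]);
translate([476, 105, 58]) cube([76, 23, 1221]);
translate([625, 105, 58]) cube([76, 23, 1221]);
translate([774, 105, 58]) cube([76, 23, 1221]);
translate([923, 105, 58]) cube([76, 23, 1221]);
translate([1072, 105, 58]) cube([76, 23, 1221]);
translate([1221, 105, 58]) cube([76, 23, 1221]);
translate([1370, 105, 58]) cube([76, 23, 1221]);
translate([1519, 105, 58]) cube([76, 23, 1221]);
translate([1668, 105, 58]) cube([76, 23, 1221]);
translate([1817, 105, 58]) cube([76, 23, 1221]);
translate([1966, 105, 58]) cube([76, 23, 1221]);
translate([2115, 105, 58]) cube([76, 23, 1221]);


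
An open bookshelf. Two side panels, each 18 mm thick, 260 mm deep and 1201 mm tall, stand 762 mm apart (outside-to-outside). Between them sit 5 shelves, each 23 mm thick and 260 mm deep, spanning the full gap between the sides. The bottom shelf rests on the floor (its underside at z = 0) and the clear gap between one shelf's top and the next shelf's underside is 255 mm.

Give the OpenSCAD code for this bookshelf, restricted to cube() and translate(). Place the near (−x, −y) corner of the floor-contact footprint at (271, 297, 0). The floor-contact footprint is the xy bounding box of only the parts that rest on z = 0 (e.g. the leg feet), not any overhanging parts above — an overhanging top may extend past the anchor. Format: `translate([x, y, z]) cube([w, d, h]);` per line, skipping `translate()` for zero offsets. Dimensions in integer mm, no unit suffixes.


translate([271, 297, 0]) cube([18, 260, 1201]);
translate([1015, 297, 0]) cube([18, 260, 1201]);
translate([289, 297, 0]) cube([726, 260, 23]);
translate([289, 297, 278]) cube([726, 260, 23]);
translate([289, 297, 556]) cube([726, 260, 23]);
translate([289, 297, 834]) cube([726, 260, 23]);
translate([289, 297, 1112]) cube([726, 260, 23]);


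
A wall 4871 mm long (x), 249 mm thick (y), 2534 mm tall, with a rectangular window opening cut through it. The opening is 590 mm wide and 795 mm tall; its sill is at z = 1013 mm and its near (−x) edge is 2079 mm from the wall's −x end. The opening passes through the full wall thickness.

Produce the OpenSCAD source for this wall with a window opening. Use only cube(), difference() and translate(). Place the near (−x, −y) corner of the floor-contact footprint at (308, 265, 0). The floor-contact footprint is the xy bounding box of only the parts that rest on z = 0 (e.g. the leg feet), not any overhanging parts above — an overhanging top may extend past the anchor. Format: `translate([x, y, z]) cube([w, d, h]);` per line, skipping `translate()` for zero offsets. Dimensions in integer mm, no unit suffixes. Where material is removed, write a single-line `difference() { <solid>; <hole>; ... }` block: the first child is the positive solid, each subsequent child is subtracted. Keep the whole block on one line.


difference() { translate([308, 265, 0]) cube([4871, 249, 2534]); translate([2387, 265, 1013]) cube([590, 249, 795]); }


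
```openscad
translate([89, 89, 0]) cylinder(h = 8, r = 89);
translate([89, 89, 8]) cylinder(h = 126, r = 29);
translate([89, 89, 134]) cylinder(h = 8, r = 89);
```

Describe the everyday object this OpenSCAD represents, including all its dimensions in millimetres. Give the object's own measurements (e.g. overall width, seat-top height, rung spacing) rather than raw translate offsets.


A spool: two coaxial disc flanges of radius 89 mm and thickness 8 mm, joined by a core cylinder of radius 29 mm and height 126 mm. The lower flange rests on z = 0 and the three cylinders share a vertical axis.


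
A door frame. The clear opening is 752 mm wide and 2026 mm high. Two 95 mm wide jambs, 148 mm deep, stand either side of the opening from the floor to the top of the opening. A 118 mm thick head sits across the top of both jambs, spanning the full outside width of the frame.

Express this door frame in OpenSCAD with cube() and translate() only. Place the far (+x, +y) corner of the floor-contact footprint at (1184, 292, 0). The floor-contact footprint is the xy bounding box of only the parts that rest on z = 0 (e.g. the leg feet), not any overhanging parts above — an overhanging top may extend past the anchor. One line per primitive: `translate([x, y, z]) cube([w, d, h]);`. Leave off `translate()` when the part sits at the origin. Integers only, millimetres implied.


translate([242, 144, 0]) cube([95, 148, 2026]);
translate([1089, 144, 0]) cube([95, 148, 2026]);
translate([242, 144, 2026]) cube([942, 148, 118]);


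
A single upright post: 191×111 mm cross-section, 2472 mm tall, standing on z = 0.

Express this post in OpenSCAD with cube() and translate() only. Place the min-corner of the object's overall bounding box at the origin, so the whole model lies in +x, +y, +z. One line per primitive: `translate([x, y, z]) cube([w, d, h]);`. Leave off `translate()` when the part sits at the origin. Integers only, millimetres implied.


cube([191, 111, 2472]);


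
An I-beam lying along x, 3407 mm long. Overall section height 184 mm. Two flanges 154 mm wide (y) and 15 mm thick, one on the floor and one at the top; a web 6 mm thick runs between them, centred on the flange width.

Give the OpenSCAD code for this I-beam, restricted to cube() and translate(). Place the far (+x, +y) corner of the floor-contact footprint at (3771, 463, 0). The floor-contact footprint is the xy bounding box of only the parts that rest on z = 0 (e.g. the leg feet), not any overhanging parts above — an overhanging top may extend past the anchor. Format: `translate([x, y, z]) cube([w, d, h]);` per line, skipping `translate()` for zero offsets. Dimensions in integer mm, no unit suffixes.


translate([364, 309, 0]) cube([3407, 154, 15]);
translate([364, 383, 15]) cube([3407, 6, 154]);
translate([364, 309, 169]) cube([3407, 154, 15]);


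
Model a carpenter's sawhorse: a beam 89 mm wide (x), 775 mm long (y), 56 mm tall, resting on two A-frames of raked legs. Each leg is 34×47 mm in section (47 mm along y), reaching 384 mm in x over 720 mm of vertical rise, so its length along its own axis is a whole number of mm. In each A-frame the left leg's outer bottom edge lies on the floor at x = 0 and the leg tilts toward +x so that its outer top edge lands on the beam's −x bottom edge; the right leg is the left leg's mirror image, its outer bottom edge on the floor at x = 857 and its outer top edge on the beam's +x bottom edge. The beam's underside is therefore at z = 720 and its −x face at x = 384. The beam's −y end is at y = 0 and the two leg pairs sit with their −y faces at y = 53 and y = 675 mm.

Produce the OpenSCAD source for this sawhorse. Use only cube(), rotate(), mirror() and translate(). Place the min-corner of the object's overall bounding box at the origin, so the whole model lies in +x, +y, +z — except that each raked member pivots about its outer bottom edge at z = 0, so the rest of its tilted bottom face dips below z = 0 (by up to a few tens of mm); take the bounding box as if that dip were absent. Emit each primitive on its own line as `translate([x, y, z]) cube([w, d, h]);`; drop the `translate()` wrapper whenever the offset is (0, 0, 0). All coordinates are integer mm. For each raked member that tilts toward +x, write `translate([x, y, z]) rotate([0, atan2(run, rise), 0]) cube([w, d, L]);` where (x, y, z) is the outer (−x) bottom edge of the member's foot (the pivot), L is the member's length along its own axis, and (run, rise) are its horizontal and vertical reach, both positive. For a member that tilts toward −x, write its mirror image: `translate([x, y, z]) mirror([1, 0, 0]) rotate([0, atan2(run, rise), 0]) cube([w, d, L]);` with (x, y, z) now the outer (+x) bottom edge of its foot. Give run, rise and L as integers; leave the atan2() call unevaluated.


translate([384, 0, 720]) cube([89, 775, 56]);
translate([0, 53, 0]) rotate([0, atan2(384, 720), 0]) cube([34, 47, 816]);
translate([857, 53, 0]) mirror([1, 0, 0]) rotate([0, atan2(384, 720), 0]) cube([34, 47, 816]);
translate([0, 675, 0]) rotate([0, atan2(384, 720), 0]) cube([34, 47, 816]);
translate([857, 675, 0]) mirror([1, 0, 0]) rotate([0, atan2(384, 720), 0]) cube([34, 47, 816]);


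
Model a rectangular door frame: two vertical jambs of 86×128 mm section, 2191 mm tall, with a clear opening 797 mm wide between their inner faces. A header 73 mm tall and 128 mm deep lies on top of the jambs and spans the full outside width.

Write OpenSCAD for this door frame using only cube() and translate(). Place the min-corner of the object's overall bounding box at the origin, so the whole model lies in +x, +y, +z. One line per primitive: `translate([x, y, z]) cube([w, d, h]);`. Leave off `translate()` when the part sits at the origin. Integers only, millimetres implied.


cube([86, 128, 2191]);
translate([883, 0, 0]) cube([86, 128, 2191]);
translate([0, 0, 2191]) cube([969, 128, 73]);


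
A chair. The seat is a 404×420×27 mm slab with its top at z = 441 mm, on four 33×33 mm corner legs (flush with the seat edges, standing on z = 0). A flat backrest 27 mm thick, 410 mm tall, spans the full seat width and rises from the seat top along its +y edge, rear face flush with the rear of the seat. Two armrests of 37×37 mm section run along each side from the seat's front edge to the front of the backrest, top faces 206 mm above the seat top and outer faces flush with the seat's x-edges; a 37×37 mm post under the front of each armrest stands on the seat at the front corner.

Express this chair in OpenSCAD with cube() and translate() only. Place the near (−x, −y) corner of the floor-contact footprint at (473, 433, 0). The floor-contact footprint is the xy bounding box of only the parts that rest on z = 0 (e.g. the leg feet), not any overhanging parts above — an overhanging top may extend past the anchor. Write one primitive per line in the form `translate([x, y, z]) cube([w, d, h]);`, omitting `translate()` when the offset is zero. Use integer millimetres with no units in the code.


// leg_h = 441 - 27 = 414
// arm post h = 206 - 37 = 169
translate([473, 433, 414]) cube([404, 420, 27]);
translate([473, 433, 0]) cube([33, 33, 414]);
translate([844, 433, 0]) cube([33, 33, 414]);
translate([473, 820, 0]) cube([33, 33, 414]);
translate([844, 820, 0]) cube([33, 33, 414]);
translate([473, 826, 441]) cube([404, 27, 410]);
translate([473, 433, 610]) cube([37, 393, 37]);
translate([840, 433, 610]) cube([37, 393, 37]);
translate([473, 433, 441]) cube([37, 37, 169]);
translate([840, 433, 441]) cube([37, 37, 169]);


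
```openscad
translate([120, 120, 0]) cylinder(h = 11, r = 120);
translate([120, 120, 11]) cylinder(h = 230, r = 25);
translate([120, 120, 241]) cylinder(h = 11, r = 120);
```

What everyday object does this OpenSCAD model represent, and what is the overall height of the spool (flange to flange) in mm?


A spool. The overall height is 252 mm.

Three coaxial cylinders, large–small–large — a spool. Two 11 mm flanges and a 230 mm core give 11 + 230 + 11 = 252 mm.


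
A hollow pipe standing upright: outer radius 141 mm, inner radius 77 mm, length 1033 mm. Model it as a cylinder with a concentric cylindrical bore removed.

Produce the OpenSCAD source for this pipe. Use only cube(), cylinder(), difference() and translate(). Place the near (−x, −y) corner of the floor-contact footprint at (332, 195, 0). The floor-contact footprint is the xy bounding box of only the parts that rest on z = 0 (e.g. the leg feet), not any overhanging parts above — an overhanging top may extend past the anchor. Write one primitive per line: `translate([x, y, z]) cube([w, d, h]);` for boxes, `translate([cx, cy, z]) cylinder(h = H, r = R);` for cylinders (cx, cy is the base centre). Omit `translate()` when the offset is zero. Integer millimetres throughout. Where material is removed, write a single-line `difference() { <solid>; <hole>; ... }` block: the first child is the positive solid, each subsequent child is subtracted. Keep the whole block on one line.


difference() { translate([473, 336, 0]) cylinder(h = 1033, r = 141); translate([473, 336, 0]) cylinder(h = 1033, r = 77); }


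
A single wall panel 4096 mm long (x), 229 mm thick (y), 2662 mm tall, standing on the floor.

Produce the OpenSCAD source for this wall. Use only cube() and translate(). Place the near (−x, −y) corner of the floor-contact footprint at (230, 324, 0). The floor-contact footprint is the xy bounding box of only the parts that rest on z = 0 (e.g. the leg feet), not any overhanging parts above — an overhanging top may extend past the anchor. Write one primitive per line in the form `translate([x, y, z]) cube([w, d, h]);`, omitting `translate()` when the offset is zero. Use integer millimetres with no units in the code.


translate([230, 324, 0]) cube([4096, 229, 2662]);


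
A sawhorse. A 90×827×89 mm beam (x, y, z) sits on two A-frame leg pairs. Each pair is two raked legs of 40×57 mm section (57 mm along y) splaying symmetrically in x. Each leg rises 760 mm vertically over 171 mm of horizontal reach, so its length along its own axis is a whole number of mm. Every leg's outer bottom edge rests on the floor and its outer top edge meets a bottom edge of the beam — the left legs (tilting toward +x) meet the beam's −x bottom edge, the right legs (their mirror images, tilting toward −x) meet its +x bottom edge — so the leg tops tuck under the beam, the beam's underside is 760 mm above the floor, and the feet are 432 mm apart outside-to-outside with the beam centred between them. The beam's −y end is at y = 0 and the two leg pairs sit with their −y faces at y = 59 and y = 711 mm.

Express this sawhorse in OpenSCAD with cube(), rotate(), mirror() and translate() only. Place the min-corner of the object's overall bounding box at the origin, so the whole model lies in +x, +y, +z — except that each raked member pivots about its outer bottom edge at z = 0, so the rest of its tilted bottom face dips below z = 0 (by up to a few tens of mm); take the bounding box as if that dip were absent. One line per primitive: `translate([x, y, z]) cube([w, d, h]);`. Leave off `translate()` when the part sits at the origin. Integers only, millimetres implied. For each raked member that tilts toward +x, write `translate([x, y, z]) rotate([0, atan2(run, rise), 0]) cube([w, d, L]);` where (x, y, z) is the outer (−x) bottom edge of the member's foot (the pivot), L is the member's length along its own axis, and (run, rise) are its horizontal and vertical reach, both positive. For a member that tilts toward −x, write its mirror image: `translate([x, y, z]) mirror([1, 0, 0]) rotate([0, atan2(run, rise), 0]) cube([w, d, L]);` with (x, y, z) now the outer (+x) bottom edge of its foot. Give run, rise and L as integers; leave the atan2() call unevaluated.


translate([171, 0, 760]) cube([90, 827, 89]);
translate([0, 59, 0]) rotate([0, atan2(171, 760), 0]) cube([40, 57, 779]);
translate([432, 59, 0]) mirror([1, 0, 0]) rotate([0, atan2(171, 760), 0]) cube([40, 57, 779]);
translate([0, 711, 0]) rotate([0, atan2(171, 760), 0]) cube([40, 57, 779]);
translate([432, 711, 0]) mirror([1, 0, 0]) rotate([0, atan2(171, 760), 0]) cube([40, 57, 779]);


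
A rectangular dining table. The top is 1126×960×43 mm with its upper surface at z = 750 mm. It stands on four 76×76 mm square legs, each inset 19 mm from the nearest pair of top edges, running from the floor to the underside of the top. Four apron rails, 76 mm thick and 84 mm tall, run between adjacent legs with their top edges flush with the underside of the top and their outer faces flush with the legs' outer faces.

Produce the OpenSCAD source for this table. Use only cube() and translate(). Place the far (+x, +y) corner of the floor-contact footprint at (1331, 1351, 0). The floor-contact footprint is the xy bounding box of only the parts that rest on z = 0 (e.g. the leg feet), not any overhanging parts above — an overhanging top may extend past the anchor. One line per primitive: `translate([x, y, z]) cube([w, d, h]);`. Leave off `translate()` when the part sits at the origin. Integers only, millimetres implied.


translate([224, 410, 707]) cube([1126, 960, 43]);
translate([243, 429, 0]) cube([76, 76, 707]);
translate([1255, 429, 0]) cube([76, 76, 707]);
translate([243, 1275, 0]) cube([76, 76, 707]);
translate([1255, 1275, 0]) cube([76, 76, 707]);
translate([319, 429, 623]) cube([936, 76, 84]);
translate([319, 1275, 623]) cube([936, 76, 84]);
translate([243, 505, 623]) cube([76, 770, 84]);
translate([1255, 505, 623]) cube([76, 770, 84]);


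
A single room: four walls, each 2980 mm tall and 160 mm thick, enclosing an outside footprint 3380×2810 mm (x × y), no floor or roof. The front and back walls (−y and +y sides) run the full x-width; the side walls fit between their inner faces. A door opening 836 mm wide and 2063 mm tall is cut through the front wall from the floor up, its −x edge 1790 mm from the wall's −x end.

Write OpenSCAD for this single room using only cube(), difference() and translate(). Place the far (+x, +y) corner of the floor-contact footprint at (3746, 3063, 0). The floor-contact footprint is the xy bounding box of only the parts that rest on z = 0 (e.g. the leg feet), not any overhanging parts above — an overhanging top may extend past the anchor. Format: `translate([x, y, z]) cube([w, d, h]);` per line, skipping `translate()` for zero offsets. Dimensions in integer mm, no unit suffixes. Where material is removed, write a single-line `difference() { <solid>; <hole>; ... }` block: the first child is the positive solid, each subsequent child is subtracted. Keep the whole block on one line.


difference() { translate([366, 253, 0]) cube([3380, 160, 2980]); translate([2156, 253, 0]) cube([836, 160, 2063]); }
translate([366, 2903, 0]) cube([3380, 160, 2980]);
translate([366, 413, 0]) cube([160, 2490, 2980]);
translate([3586, 413, 0]) cube([160, 2490, 2980]);


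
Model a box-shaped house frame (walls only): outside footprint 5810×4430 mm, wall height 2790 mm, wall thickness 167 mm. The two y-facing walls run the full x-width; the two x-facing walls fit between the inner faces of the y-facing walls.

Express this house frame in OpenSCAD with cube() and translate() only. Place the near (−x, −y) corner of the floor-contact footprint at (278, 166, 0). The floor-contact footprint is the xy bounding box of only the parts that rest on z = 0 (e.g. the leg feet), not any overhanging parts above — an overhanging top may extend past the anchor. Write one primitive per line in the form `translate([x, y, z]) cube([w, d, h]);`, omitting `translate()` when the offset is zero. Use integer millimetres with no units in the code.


translate([278, 166, 0]) cube([5810, 167, 2790]);
translate([278, 4429, 0]) cube([5810, 167, 2790]);
translate([278, 333, 0]) cube([167, 4096, 2790]);
translate([5921, 333, 0]) cube([167, 4096, 2790]);


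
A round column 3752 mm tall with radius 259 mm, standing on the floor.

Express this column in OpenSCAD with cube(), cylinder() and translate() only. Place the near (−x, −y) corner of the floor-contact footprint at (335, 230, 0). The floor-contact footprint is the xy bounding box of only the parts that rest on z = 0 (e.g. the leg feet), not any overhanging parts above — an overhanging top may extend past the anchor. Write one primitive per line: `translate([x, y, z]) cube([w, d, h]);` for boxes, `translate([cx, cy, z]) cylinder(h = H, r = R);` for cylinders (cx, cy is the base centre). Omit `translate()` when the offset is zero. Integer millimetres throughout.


translate([594, 489, 0]) cylinder(h = 3752, r = 259);


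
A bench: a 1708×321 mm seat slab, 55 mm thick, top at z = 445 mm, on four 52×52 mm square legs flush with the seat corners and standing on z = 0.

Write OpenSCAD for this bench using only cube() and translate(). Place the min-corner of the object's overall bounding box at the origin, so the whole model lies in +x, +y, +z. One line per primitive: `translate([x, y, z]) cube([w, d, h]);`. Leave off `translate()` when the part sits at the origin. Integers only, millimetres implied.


translate([0, 0, 390]) cube([1708, 321, 55]);
cube([52, 52, 390]);
translate([0, 269, 0]) cube([52, 52, 390]);
translate([1656, 0, 0]) cube([52, 52, 390]);
translate([1656, 269, 0]) cube([52, 52, 390]);


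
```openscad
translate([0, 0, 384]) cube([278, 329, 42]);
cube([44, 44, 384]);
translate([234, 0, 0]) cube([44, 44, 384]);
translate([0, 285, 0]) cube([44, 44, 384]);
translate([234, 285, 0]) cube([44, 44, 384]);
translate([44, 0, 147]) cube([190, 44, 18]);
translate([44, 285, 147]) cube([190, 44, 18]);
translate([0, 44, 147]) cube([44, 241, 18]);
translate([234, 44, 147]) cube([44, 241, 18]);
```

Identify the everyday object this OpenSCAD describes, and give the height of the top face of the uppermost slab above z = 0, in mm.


A stool. The seat height is 426 mm.

A 278×329×42 slab at z = 384 on four corner posts — a stool. The seat top is 384 + 42 = 426 mm.


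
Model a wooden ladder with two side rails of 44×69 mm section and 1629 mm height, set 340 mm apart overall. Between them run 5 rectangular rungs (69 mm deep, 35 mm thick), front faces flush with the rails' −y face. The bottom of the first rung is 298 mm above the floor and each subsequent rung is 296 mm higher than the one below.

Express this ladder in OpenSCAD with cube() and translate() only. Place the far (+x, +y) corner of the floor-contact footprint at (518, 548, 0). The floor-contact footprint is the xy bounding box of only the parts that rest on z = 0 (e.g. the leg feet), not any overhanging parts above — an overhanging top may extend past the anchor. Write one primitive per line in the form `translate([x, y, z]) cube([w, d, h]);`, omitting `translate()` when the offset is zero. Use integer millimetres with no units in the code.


translate([178, 479, 0]) cube([44, 69, 1629]);
translate([474, 479, 0]) cube([44, 69, 1629]);
translate([222, 479, 298]) cube([252, 69, 35]);
translate([222, 479, 594]) cube([252, 69, 35]);
translate([222, 479, 890]) cube([252, 69, 35]);
translate([222, 479, 1186]) cube([252, 69, 35]);
translate([222, 479, 1482]) cube([252, 69, 35]);


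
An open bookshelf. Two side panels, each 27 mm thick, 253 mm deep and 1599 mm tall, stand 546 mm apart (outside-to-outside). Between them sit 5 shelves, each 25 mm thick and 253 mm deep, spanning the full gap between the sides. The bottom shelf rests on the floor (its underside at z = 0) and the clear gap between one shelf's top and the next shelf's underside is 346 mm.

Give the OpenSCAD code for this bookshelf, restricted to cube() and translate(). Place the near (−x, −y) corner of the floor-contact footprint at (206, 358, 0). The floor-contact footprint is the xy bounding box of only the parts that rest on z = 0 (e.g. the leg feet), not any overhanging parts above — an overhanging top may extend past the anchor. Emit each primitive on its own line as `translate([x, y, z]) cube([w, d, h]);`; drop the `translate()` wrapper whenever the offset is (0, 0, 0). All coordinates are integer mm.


translate([206, 358, 0]) cube([27, 253, 1599]);
translate([725, 358, 0]) cube([27, 253, 1599]);
translate([233, 358, 0]) cube([492, 253, 25]);
translate([233, 358, 371]) cube([492, 253, 25]);
translate([233, 358, 742]) cube([492, 253, 25]);
translate([233, 358, 1113]) cube([492, 253, 25]);
translate([233, 358, 1484]) cube([492, 253, 25]);


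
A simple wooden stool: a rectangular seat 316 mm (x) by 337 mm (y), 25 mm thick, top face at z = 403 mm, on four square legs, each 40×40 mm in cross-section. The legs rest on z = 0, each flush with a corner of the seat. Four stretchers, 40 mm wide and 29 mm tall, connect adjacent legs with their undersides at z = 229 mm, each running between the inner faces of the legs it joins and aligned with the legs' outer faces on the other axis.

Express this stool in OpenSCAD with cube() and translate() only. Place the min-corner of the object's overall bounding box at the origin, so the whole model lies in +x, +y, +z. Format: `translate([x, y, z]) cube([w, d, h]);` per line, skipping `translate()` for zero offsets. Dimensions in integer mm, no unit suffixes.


translate([0, 0, 378]) cube([316, 337, 25]);
cube([40, 40, 378]);
translate([276, 0, 0]) cube([40, 40, 378]);
translate([0, 297, 0]) cube([40, 40, 378]);
translate([276, 297, 0]) cube([40, 40, 378]);
translate([40, 0, 229]) cube([236, 40, 29]);
translate([40, 297, 229]) cube([236, 40, 29]);
translate([0, 40, 229]) cube([40, 257, 29]);
translate([276, 40, 229]) cube([40, 257, 29]);


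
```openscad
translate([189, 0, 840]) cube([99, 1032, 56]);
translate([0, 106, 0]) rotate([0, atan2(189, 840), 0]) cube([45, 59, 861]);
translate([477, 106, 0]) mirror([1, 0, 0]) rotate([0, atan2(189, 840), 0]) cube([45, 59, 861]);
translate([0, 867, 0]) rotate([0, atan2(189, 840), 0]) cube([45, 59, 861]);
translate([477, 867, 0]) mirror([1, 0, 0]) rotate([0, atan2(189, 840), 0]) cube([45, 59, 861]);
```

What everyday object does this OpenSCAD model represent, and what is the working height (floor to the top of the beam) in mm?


A sawhorse. The overall height is 896 mm.

A beam across two mirrored pairs of raked legs — a sawhorse. The beam's underside is at z = 840 (matching the legs' vertical rise in atan2(189, 840)) and the beam is 56 mm tall, so its top is at 840 + 56 = 896 mm. The raked legs top out at the beam's underside, so that is the highest point.


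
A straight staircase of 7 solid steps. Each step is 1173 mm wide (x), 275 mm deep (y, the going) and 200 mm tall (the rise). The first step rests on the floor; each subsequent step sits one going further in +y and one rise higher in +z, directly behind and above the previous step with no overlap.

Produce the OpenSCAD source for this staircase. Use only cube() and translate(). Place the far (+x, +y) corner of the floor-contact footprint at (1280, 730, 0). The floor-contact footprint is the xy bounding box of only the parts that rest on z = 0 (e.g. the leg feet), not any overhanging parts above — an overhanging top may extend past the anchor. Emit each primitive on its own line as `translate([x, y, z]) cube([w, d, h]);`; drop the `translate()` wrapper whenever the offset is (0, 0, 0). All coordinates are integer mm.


translate([107, 455, 0]) cube([1173, 275, 200]);
translate([107, 730, 200]) cube([1173, 275, 200]);
translate([107, 1005, 400]) cube([1173, 275, 200]);
translate([107, 1280, 600]) cube([1173, 275, 200]);
translate([107, 1555, 800]) cube([1173, 275, 200]);
translate([107, 1830, 1000]) cube([1173, 275, 200]);
translate([107, 2105, 1200]) cube([1173, 275, 200]);


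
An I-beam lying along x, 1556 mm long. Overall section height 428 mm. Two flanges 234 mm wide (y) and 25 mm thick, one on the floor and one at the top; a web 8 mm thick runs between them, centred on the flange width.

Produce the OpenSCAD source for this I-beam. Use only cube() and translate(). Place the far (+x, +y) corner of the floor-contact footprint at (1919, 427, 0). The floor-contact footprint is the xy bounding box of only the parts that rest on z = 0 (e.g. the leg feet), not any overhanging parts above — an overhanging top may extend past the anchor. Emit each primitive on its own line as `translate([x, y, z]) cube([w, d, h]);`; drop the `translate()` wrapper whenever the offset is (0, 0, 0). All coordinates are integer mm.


translate([363, 193, 0]) cube([1556, 234, 25]);
translate([363, 306, 25]) cube([1556, 8, 378]);
translate([363, 193, 403]) cube([1556, 234, 25]);
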